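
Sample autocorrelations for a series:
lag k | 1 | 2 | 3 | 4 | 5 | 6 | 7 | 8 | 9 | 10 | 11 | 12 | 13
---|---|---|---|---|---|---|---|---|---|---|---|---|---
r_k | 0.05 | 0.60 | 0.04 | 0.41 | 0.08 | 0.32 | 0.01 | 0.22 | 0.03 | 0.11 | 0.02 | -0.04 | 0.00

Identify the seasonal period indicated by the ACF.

2

The largest autocorrelation is r_2 = 0.60, with weaker echoes at lags 4 (0.41), 6 (0.32) and 8 (0.22); the remaining lags stay at or below 0.11.
The dominant spike at lag 2 indicates a seasonal period of 2.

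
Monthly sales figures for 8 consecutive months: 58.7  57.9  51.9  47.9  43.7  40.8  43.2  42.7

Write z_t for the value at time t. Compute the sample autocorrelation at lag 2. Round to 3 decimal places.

Mean z̄ = (58.7 + 57.9 + 51.9 + 47.9 + 43.7 + 40.8 + 43.2 + 42.7)/8 = 48.3500
Deviations from mean: 10.3500, 9.5500, 3.5500, -0.4500, -4.6500, -7.5500, -5.1500, -5.6500
Σ(z_t−z̄)(z_{t+2}−z̄) = (36.7425) + (-4.2975) + (-16.5075) + (3.3975) + (23.9475) + (42.6575) = 85.9400
Denominator Σ(z_t−z̄)² = 348.2000
r_2 = 85.9400 / 348.2000 = 0.247

0.247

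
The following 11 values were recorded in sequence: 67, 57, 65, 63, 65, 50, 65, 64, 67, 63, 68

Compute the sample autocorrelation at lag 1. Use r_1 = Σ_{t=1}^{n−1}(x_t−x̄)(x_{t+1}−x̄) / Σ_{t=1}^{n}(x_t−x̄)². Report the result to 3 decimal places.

-0.296

Mean x̄ = (67 + 57 + 65 + 63 + 65 + 50 + 65 + 64 + 67 + 63 + 68)/11 = 63.0909
Numerator Σ_{t=1}^{10}(x_t−x̄)(x_{t+1}−x̄) = -81.2810
Denominator Σ(x_t−x̄)² = 274.9091
r_1 = -81.2810 / 274.9091 = -0.296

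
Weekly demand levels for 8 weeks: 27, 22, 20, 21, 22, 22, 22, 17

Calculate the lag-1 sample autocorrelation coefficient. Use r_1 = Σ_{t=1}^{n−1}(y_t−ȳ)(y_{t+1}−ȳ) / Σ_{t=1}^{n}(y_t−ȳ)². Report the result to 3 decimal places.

0.014

Mean ȳ = (27 + 22 + 20 + 21 + 22 + 22 + 22 + 17)/8 = 21.6250
Σ(y_t−ȳ)(y_{t+1}−ȳ) = (2.0156) + (-0.6094) + (1.0156) + (-0.2344) + (0.1406) + (0.1406) + (-1.7344) = 0.7344
Denominator Σ(y_t−ȳ)² = 53.8750
r_1 = 0.7344 / 53.8750 = 0.014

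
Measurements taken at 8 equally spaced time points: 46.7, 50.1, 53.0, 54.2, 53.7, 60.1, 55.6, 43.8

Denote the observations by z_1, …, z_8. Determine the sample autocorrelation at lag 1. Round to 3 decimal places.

Mean z̄ = (46.7 + 50.1 + 53.0 + 54.2 + 53.7 + 60.1 + 55.6 + 43.8)/8 = 52.1500
Deviations from mean: -5.4500, -2.0500, 0.8500, 2.0500, 1.5500, 7.9500, 3.4500, -8.3500
Σ(z_t−z̄)(z_{t+1}−z̄) = (11.1725) + (-1.7425) + (1.7425) + (3.1775) + (12.3225) + (27.4275) + (-28.8075) = 25.2925
Denominator Σ(z_t−z̄)² = 186.0600
r_1 = 25.2925 / 186.0600 = 0.136

0.136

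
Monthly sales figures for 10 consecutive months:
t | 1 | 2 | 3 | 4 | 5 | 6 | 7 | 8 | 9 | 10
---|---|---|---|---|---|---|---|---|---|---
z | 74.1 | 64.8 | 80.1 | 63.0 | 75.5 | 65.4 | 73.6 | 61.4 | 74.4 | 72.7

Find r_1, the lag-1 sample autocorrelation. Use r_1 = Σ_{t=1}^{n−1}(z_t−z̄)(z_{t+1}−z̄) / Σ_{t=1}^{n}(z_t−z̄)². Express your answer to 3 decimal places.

Mean z̄ = (74.1 + 64.8 + 80.1 + 63.0 + 75.5 + 65.4 + 73.6 + 61.4 + 74.4 + 72.7)/10 = 70.5000
Numerator Σ_{t=1}^{9}(z_t−z̄)(z_{t+1}−z̄) = -281.1700
Denominator Σ(z_t−z̄)² = 357.3400
r_1 = -281.1700 / 357.3400 = -0.787

-0.787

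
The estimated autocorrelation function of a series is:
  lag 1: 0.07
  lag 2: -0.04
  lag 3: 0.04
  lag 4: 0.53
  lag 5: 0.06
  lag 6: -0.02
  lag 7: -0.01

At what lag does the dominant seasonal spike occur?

The largest autocorrelation is r_4 = 0.53; the remaining lags stay at or below 0.07.
The dominant spike at lag 4 indicates a seasonal period of 4.

4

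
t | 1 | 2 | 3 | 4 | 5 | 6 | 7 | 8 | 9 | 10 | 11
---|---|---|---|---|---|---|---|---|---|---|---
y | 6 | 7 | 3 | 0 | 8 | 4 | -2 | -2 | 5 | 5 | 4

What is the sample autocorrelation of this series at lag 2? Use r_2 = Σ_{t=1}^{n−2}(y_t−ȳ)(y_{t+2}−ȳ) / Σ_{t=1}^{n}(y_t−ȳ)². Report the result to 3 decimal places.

-0.524

Mean ȳ = (6 + 7 + 3 + 0 + 8 + 4 − 2 − 2 + 5 + 5 + 4)/11 = 3.4545
Numerator Σ_{t=1}^{9}(y_t−ȳ)(y_{t+2}−ȳ) = -61.1405
Denominator Σ(y_t−ȳ)² = 116.7273
r_2 = -61.1405 / 116.7273 = -0.524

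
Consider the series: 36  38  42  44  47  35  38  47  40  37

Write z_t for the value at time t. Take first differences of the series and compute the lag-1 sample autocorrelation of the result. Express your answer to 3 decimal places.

First differences Δz: 2, 4, 2, 3, -12, 3, 9, -7, -3
Mean of differences = 0.1111
Numerator Σ(Δz_t−Δz̄)(Δz_{t+1}−Δz̄) = -65.2346
Denominator Σ(Δz_t−Δz̄)² = 324.8889
r_1(Δz) = -65.2346 / 324.8889 = -0.201

-0.201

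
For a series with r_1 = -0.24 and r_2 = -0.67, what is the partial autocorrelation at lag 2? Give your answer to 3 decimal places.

φ_{22} = (r_2 − r_1²) / (1 − r_1²)
r_1² = (-0.24)² = 0.0576
Numerator = -0.67 − 0.0576 = -0.7276; denominator = 1 − 0.0576 = 0.9424
φ_{22} = -0.7276 / 0.9424 = -0.772

-0.772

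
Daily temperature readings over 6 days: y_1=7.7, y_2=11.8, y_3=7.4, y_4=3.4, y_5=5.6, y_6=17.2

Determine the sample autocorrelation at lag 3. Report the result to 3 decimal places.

Mean ȳ = (7.7 + 11.8 + 7.4 + 3.4 + 5.6 + 17.2)/6 = 8.8500
Σ(y_t−ȳ)(y_{t+3}−ȳ) = (6.2675) + (-9.5875) + (-12.1075) = -15.4275
Denominator Σ(y_t−ȳ)² = 122.1150
r_3 = -15.4275 / 122.1150 = -0.126

-0.126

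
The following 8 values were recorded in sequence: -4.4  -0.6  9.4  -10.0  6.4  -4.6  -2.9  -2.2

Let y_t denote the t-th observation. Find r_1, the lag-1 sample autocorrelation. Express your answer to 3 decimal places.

-0.638

Mean ȳ = (-4.4 − 0.6 + 9.4 − 10.0 + 6.4 − 4.6 − 2.9 − 2.2)/8 = -1.1125
Deviations from mean: -3.2875, 0.5125, 10.5125, -8.8875, 7.5125, -3.4875, -1.7875, -1.0875
Numerator Σ_{t=1}^{7}(y_t−ȳ)(y_{t+1}−ȳ) = -174.5164
Denominator Σ(y_t−ȳ)² = 273.5488
r_1 = -174.5164 / 273.5488 = -0.638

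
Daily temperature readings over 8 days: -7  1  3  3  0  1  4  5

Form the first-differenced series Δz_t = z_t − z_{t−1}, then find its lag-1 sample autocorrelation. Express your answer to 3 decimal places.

First differences Δz: 8, 2, 0, -3, 1, 3, 1
Mean of differences = 1.7143
Numerator Σ(Δz_t−Δz̄)(Δz_{t+1}−Δz̄) = 10.9184
Denominator Σ(Δz_t−Δz̄)² = 67.4286
r_1(Δz) = 10.9184 / 67.4286 = 0.162

0.162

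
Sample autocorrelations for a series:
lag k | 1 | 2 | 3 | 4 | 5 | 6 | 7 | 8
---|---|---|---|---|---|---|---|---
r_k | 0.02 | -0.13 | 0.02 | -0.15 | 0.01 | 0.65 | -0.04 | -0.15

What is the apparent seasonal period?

The largest autocorrelation is r_6 = 0.65; the remaining lags stay at or below 0.02.
The dominant spike at lag 6 indicates a seasonal period of 6.

6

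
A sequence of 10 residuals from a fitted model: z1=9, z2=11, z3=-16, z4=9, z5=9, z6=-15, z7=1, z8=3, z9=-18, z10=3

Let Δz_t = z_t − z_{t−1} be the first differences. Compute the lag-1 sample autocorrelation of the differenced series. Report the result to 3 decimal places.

First differences Δz: 2, -27, 25, 0, -24, 16, 2, -21, 21
Mean of differences = -0.6667
Numerator Σ(Δz_t−Δz̄)(Δz_{t+1}−Δz̄) = -1583.7778
Denominator Σ(Δz_t−Δz̄)² = 3072.0000
r_1(Δz) = -1583.7778 / 3072.0000 = -0.516

-0.516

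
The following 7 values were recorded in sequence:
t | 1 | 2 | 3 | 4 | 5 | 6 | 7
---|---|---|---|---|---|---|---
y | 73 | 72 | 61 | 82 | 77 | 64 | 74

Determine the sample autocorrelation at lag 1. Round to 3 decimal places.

-0.370

Mean ȳ = (73 + 72 + 61 + 82 + 77 + 64 + 74)/7 = 71.8571
Σ(y_t−ȳ)(y_{t+1}−ȳ) = (0.1633) + (-1.5510) + (-110.1224) + (52.1633) + (-40.4082) + (-16.8367) = -116.5918
Denominator Σ(y_t−ȳ)² = 314.8571
r_1 = -116.5918 / 314.8571 = -0.370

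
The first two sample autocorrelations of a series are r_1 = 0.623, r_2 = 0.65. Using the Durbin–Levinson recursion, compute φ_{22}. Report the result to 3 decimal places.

φ_{22} = (r_2 − r_1²) / (1 − r_1²)
r_1² = (0.623)² = 0.388129
Numerator = 0.65 − 0.3881 = 0.2619; denominator = 1 − 0.3881 = 0.6119
φ_{22} = 0.2619 / 0.6119 = 0.428

0.428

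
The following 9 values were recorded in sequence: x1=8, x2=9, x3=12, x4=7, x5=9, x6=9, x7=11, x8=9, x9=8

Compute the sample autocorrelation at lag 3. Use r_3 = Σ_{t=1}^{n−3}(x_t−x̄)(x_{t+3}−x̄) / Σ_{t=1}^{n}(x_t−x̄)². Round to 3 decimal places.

-0.096

Mean x̄ = (8 + 9 + 12 + 7 + 9 + 9 + 11 + 9 + 8)/9 = 9.1111
Σ(x_t−x̄)(x_{t+3}−x̄) = (2.3457) + (0.0123) + (-0.3210) + (-3.9877) + (0.0123) + (0.1235) = -1.8148
Denominator Σ(x_t−x̄)² = 18.8889
r_3 = -1.8148 / 18.8889 = -0.096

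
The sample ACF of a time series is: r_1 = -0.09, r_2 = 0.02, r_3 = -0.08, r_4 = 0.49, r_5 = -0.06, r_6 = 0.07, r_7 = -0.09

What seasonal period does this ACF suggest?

The largest autocorrelation is r_4 = 0.49; the remaining lags stay at or below 0.07.
The dominant spike at lag 4 indicates a seasonal period of 4.

4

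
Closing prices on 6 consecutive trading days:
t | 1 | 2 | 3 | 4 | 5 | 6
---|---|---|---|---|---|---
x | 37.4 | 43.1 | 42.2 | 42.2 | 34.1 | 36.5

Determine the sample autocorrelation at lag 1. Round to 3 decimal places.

0.171

Mean x̄ = (37.4 + 43.1 + 42.2 + 42.2 + 34.1 + 36.5)/6 = 39.2500
Deviations from mean: -1.8500, 3.8500, 2.9500, 2.9500, -5.1500, -2.7500
Numerator Σ_{t=1}^{5}(x_t−x̄)(x_{t+1}−x̄) = 11.9075
Denominator Σ(x_t−x̄)² = 69.7350
r_1 = 11.9075 / 69.7350 = 0.171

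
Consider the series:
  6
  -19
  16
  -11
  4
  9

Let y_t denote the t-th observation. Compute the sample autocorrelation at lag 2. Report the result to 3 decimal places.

0.305

Mean ȳ = (6 − 19 + 16 − 11 + 4 + 9)/6 = 0.8333
Deviations from mean: 5.1667, -19.8333, 15.1667, -11.8333, 3.1667, 8.1667
Numerator Σ_{t=1}^{4}(y_t−ȳ)(y_{t+2}−ȳ) = 264.4444
Denominator Σ(y_t−ȳ)² = 866.8333
r_2 = 264.4444 / 866.8333 = 0.305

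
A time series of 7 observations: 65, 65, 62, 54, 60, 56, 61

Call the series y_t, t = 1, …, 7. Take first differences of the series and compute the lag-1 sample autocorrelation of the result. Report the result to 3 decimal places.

First differences Δy: 0, -3, -8, 6, -4, 5
Mean of differences = -0.6667
Numerator Σ(Δy_t−Δȳ)(Δy_{t+1}−Δȳ) = -74.4444
Denominator Σ(Δy_t−Δȳ)² = 147.3333
r_1(Δy) = -74.4444 / 147.3333 = -0.505

-0.505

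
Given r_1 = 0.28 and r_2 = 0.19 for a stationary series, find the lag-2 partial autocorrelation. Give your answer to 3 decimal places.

φ_{22} = (r_2 − r_1²) / (1 − r_1²)
r_1² = (0.28)² = 0.0784
Numerator = 0.19 − 0.0784 = 0.1116; denominator = 1 − 0.0784 = 0.9216
φ_{22} = 0.1116 / 0.9216 = 0.121

0.121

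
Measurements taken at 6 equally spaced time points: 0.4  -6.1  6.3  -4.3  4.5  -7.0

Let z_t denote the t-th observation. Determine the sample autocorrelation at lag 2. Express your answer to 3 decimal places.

Mean z̄ = (0.4 − 6.1 + 6.3 − 4.3 + 4.5 − 7.0)/6 = -1.0333
Deviations from mean: 1.4333, -5.0667, 7.3333, -3.2667, 5.5333, -5.9667
Σ(z_t−z̄)(z_{t+2}−z̄) = (10.5111) + (16.5511) + (40.5778) + (19.4911) = 87.1311
Denominator Σ(z_t−z̄)² = 158.3933
r_2 = 87.1311 / 158.3933 = 0.550

0.550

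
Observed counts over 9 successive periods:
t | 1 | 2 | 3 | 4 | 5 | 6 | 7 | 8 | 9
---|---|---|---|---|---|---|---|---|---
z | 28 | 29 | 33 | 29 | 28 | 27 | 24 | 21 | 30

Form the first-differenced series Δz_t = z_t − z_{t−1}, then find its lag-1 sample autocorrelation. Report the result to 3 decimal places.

First differences Δz: 1, 4, -4, -1, -1, -3, -3, 9
Mean of differences = 0.2500
Numerator Σ(Δz_t−Δz̄)(Δz_{t+1}−Δz̄) = -20.0625
Denominator Σ(Δz_t−Δz̄)² = 133.5000
r_1(Δz) = -20.0625 / 133.5000 = -0.150

-0.150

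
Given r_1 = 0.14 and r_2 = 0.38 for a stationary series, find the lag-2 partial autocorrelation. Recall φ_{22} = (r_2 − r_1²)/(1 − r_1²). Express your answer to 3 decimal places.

φ_{22} = (r_2 − r_1²) / (1 − r_1²)
r_1² = (0.14)² = 0.0196
Numerator = 0.38 − 0.0196 = 0.3604; denominator = 1 − 0.0196 = 0.9804
φ_{22} = 0.3604 / 0.9804 = 0.368

0.368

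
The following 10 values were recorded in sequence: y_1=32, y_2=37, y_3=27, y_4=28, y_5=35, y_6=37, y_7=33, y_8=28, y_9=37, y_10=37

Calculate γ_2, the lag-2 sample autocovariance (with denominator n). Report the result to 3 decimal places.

Mean ȳ = (32 + 37 + 27 + 28 + 35 + 37 + 33 + 28 + 37 + 37)/10 = 33.1000
Σ_{t=1}^{8}(y_t−ȳ)(y_{t+2}−ȳ) = -85.0200
γ_2 = -85.0200 / 10 = -8.502

-8.502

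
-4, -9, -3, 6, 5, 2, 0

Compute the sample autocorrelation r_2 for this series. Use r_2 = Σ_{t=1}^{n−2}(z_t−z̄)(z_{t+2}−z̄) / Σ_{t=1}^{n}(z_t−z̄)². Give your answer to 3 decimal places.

Mean z̄ = (-4 − 9 − 3 + 6 + 5 + 2 + 0)/7 = -0.4286
Deviations from mean: -3.5714, -8.5714, -2.5714, 6.4286, 5.4286, 2.4286, 0.4286
Numerator Σ_{t=1}^{5}(z_t−z̄)(z_{t+2}−z̄) = -41.9388
Denominator Σ(z_t−z̄)² = 169.7143
r_2 = -41.9388 / 169.7143 = -0.247

-0.247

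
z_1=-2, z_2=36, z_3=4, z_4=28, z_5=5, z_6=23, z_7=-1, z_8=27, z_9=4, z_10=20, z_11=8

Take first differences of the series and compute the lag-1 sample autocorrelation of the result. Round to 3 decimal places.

First differences Δz: 38, -32, 24, -23, 18, -24, 28, -23, 16, -12
Mean of differences = 1.0000
Numerator Σ(Δz_t−Δz̄)(Δz_{t+1}−Δz̄) = -5243.0000
Denominator Σ(Δz_t−Δz̄)² = 6176.0000
r_1(Δz) = -5243.0000 / 6176.0000 = -0.849

-0.849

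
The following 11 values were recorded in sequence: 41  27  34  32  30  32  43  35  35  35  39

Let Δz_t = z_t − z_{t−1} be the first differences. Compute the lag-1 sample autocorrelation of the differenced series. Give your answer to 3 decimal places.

-0.386

First differences Δz: -14, 7, -2, -2, 2, 11, -8, 0, 0, 4
Mean of differences = -0.2000
Numerator Σ(Δz_t−Δz̄)(Δz_{t+1}−Δz̄) = -176.4400
Denominator Σ(Δz_t−Δz̄)² = 457.6000
r_1(Δz) = -176.4400 / 457.6000 = -0.386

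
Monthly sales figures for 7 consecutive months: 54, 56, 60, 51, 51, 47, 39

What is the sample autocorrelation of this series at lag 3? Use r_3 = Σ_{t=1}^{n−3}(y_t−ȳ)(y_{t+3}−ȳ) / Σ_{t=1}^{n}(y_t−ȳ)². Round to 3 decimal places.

Mean ȳ = (54 + 56 + 60 + 51 + 51 + 47 + 39)/7 = 51.1429
Σ(y_t−ȳ)(y_{t+3}−ȳ) = (-0.4082) + (-0.6939) + (-36.6939) + (1.7347) = -36.0612
Denominator Σ(y_t−ȳ)² = 274.8571
r_3 = -36.0612 / 274.8571 = -0.131

-0.131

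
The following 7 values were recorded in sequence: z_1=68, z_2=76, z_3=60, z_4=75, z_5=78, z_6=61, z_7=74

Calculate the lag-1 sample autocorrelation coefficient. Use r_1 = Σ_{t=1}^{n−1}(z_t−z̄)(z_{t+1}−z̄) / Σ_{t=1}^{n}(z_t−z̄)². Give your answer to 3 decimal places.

Mean z̄ = (68 + 76 + 60 + 75 + 78 + 61 + 74)/7 = 70.2857
Deviations from mean: -2.2857, 5.7143, -10.2857, 4.7143, 7.7143, -9.2857, 3.7143
Σ(z_t−z̄)(z_{t+1}−z̄) = (-13.0612) + (-58.7755) + (-48.4898) + (36.3673) + (-71.6327) + (-34.4898) = -190.0816
Denominator Σ(z_t−z̄)² = 325.4286
r_1 = -190.0816 / 325.4286 = -0.584

-0.584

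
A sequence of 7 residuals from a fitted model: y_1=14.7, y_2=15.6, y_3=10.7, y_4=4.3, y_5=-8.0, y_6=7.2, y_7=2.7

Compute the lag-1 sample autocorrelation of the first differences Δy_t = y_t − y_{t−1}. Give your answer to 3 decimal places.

-0.384

First differences Δy: 0.9, -4.9, -6.4, -12.3, 15.2, -4.5
Mean of differences = -2.0000
Numerator Σ(Δy_t−Δȳ)(Δy_{t+1}−Δȳ) = -170.4900
Denominator Σ(Δy_t−Δȳ)² = 444.3600
r_1(Δy) = -170.4900 / 444.3600 = -0.384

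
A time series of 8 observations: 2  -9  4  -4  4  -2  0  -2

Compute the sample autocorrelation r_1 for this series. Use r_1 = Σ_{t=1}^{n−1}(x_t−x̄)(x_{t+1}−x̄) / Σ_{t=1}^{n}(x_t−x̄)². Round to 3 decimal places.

-0.748

Mean x̄ = (2 − 9 + 4 − 4 + 4 − 2 + 0 − 2)/8 = -0.8750
Deviations from mean: 2.8750, -8.1250, 4.8750, -3.1250, 4.8750, -1.1250, 0.8750, -1.1250
Σ(x_t−x̄)(x_{t+1}−x̄) = (-23.3594) + (-39.6094) + (-15.2344) + (-15.2344) + (-5.4844) + (-0.9844) + (-0.9844) = -100.8906
Denominator Σ(x_t−x̄)² = 134.8750
r_1 = -100.8906 / 134.8750 = -0.748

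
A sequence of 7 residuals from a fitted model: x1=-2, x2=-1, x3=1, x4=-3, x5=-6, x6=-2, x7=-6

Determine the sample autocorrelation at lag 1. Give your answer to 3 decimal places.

Mean x̄ = (-2 − 1 + 1 − 3 − 6 − 2 − 6)/7 = -2.7143
Numerator Σ_{t=1}^{6}(x_t−x̄)(x_{t+1}−x̄) = 2.7755
Denominator Σ(x_t−x̄)² = 39.4286
r_1 = 2.7755 / 39.4286 = 0.070

0.070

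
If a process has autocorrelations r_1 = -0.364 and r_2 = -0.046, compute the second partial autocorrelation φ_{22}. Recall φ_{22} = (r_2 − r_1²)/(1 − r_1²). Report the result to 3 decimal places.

φ_{22} = (r_2 − r_1²) / (1 − r_1²)
r_1² = (-0.364)² = 0.132496
Numerator = -0.046 − 0.1325 = -0.1785; denominator = 1 − 0.1325 = 0.8675
φ_{22} = -0.1785 / 0.8675 = -0.206

-0.206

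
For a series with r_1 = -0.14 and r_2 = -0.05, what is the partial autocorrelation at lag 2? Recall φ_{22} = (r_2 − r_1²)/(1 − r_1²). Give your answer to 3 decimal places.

-0.071

φ_{22} = (r_2 − r_1²) / (1 − r_1²)
r_1² = (-0.14)² = 0.0196
Numerator = -0.05 − 0.0196 = -0.0696; denominator = 1 − 0.0196 = 0.9804
φ_{22} = -0.0696 / 0.9804 = -0.071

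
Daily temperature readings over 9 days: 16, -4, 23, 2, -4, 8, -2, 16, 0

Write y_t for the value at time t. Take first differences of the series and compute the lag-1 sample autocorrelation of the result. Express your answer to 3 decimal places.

-0.669

First differences Δy: -20, 27, -21, -6, 12, -10, 18, -16
Mean of differences = -2.0000
Numerator Σ(Δy_t−Δȳ)(Δy_{t+1}−Δȳ) = -1605.0000
Denominator Σ(Δy_t−Δȳ)² = 2398.0000
r_1(Δy) = -1605.0000 / 2398.0000 = -0.669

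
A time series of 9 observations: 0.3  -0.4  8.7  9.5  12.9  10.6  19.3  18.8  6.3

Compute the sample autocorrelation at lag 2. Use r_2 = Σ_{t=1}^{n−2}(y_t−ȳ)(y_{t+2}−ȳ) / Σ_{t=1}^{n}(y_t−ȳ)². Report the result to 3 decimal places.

0.041

Mean ȳ = (0.3 − 0.4 + 8.7 + 9.5 + 12.9 + 10.6 + 19.3 + 18.8 + 6.3)/9 = 9.5556
Numerator Σ_{t=1}^{7}(y_t−ȳ)(y_{t+2}−ȳ) = 16.0738
Denominator Σ(y_t−ȳ)² = 388.8022
r_2 = 16.0738 / 388.8022 = 0.041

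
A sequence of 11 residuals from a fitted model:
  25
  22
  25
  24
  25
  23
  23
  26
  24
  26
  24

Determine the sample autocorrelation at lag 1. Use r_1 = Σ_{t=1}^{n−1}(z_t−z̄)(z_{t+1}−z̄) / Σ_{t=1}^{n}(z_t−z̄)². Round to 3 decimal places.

-0.409

Mean z̄ = (25 + 22 + 25 + 24 + 25 + 23 + 23 + 26 + 24 + 26 + 24)/11 = 24.2727
Numerator Σ_{t=1}^{10}(z_t−z̄)(z_{t+1}−z̄) = -6.6198
Denominator Σ(z_t−z̄)² = 16.1818
r_1 = -6.6198 / 16.1818 = -0.409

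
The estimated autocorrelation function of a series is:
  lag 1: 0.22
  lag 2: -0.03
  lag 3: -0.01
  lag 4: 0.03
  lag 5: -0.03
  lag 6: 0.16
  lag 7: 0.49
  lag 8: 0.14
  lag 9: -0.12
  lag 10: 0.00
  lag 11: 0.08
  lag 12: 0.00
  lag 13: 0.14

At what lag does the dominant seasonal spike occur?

The largest autocorrelation is r_7 = 0.49; the remaining lags stay at or below 0.22.
The dominant spike at lag 7 indicates a seasonal period of 7.

7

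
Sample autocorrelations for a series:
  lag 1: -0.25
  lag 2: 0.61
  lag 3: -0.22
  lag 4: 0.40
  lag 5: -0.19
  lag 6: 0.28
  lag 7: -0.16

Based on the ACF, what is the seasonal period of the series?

2

The largest autocorrelation is r_2 = 0.61, with weaker echoes at lags 4 (0.40) and 6 (0.28); the remaining lags stay at or below -0.16.
The dominant spike at lag 2 indicates a seasonal period of 2.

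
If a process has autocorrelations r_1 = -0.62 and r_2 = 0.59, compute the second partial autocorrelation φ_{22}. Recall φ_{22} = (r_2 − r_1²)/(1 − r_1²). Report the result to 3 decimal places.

φ_{22} = (r_2 − r_1²) / (1 − r_1²)
r_1² = (-0.62)² = 0.3844
Numerator = 0.59 − 0.3844 = 0.2056; denominator = 1 − 0.3844 = 0.6156
φ_{22} = 0.2056 / 0.6156 = 0.334

0.334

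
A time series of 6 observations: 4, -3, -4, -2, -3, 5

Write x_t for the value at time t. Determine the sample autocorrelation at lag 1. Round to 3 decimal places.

-0.094

Mean x̄ = (4 − 3 − 4 − 2 − 3 + 5)/6 = -0.5000
Deviations from mean: 4.5000, -2.5000, -3.5000, -1.5000, -2.5000, 5.5000
Σ(x_t−x̄)(x_{t+1}−x̄) = (-11.2500) + (8.7500) + (5.2500) + (3.7500) + (-13.7500) = -7.2500
Denominator Σ(x_t−x̄)² = 77.5000
r_1 = -7.2500 / 77.5000 = -0.094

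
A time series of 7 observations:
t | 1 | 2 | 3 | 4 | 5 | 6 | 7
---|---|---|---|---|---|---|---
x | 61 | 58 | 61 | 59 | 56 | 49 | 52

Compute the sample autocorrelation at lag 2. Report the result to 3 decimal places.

Mean x̄ = (61 + 58 + 61 + 59 + 56 + 49 + 52)/7 = 56.5714
Deviations from mean: 4.4286, 1.4286, 4.4286, 2.4286, -0.5714, -7.5714, -4.5714
Σ(x_t−x̄)(x_{t+2}−x̄) = (19.6122) + (3.4694) + (-2.5306) + (-18.3878) + (2.6122) = 4.7755
Denominator Σ(x_t−x̄)² = 125.7143
r_2 = 4.7755 / 125.7143 = 0.038

0.038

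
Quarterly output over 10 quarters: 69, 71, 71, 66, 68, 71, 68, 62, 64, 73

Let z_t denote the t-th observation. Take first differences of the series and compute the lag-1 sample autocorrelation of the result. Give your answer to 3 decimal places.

First differences Δz: 2, 0, -5, 2, 3, -3, -6, 2, 9
Mean of differences = 0.4444
Numerator Σ(Δz_t−Δz̄)(Δz_{t+1}−Δz̄) = 13.9136
Denominator Σ(Δz_t−Δz̄)² = 170.2222
r_1(Δz) = 13.9136 / 170.2222 = 0.082

0.082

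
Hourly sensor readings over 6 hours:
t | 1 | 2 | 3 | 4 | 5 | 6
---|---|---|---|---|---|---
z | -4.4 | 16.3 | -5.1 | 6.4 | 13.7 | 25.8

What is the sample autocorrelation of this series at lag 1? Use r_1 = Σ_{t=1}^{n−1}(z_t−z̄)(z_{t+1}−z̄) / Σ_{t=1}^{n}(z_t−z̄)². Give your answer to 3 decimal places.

Mean z̄ = (-4.4 + 16.3 − 5.1 + 6.4 + 13.7 + 25.8)/6 = 8.7833
Deviations from mean: -13.1833, 7.5167, -13.8833, -2.3833, 4.9167, 17.0167
Numerator Σ_{t=1}^{5}(z_t−z̄)(z_{t+1}−z̄) = -98.4153
Denominator Σ(z_t−z̄)² = 742.4683
r_1 = -98.4153 / 742.4683 = -0.133

-0.133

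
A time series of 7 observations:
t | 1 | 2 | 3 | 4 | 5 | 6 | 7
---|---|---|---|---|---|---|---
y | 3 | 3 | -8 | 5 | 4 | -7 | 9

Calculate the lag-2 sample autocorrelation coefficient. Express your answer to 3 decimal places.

-0.185

Mean ȳ = (3 + 3 − 8 + 5 + 4 − 7 + 9)/7 = 1.2857
Σ(y_t−ȳ)(y_{t+2}−ȳ) = (-15.9184) + (6.3673) + (-25.2041) + (-30.7755) + (20.9388) = -44.5918
Denominator Σ(y_t−ȳ)² = 241.4286
r_2 = -44.5918 / 241.4286 = -0.185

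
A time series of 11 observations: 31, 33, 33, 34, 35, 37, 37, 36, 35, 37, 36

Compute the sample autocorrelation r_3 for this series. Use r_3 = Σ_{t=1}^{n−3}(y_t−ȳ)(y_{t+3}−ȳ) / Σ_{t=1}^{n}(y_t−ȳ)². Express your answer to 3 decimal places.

Mean ȳ = (31 + 33 + 33 + 34 + 35 + 37 + 37 + 36 + 35 + 37 + 36)/11 = 34.9091
Numerator Σ_{t=1}^{8}(y_t−ȳ)(y_{t+3}−ȳ) = 3.3388
Denominator Σ(y_t−ȳ)² = 38.9091
r_3 = 3.3388 / 38.9091 = 0.086

0.086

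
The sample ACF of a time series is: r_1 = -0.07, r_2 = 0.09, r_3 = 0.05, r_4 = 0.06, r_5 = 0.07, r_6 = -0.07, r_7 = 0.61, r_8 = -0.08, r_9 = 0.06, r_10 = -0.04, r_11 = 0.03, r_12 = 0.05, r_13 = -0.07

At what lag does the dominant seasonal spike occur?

The largest autocorrelation is r_7 = 0.61; the remaining lags stay at or below 0.09.
The dominant spike at lag 7 indicates a seasonal period of 7.

7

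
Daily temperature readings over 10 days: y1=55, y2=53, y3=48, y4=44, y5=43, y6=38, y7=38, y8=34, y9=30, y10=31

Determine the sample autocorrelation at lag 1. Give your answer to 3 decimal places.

Mean ȳ = (55 + 53 + 48 + 44 + 43 + 38 + 38 + 34 + 30 + 31)/10 = 41.4000
Numerator Σ_{t=1}^{9}(y_t−ȳ)(y_{t+1}−ȳ) = 489.8400
Denominator Σ(y_t−ȳ)² = 688.4000
r_1 = 489.8400 / 688.4000 = 0.712

0.712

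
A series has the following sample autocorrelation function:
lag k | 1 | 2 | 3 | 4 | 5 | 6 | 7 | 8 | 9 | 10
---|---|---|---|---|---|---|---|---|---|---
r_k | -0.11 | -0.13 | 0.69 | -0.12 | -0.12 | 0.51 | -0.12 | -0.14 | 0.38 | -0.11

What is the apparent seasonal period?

The largest autocorrelation is r_3 = 0.69, with weaker echoes at lags 6 (0.51) and 9 (0.38); the remaining lags stay at or below -0.11.
The dominant spike at lag 3 indicates a seasonal period of 3.

3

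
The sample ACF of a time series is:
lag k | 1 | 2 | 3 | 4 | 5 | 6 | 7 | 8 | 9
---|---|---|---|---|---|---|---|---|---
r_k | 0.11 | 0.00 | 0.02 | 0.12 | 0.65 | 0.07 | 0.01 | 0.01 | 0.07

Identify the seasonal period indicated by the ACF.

The largest autocorrelation is r_5 = 0.65; the remaining lags stay at or below 0.12.
The dominant spike at lag 5 indicates a seasonal period of 5.

5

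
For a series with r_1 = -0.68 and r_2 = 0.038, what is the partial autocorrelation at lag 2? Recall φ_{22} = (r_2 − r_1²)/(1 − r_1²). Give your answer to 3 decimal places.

φ_{22} = (r_2 − r_1²) / (1 − r_1²)
r_1² = (-0.68)² = 0.4624
Numerator = 0.038 − 0.4624 = -0.4244; denominator = 1 − 0.4624 = 0.5376
φ_{22} = -0.4244 / 0.5376 = -0.789

-0.789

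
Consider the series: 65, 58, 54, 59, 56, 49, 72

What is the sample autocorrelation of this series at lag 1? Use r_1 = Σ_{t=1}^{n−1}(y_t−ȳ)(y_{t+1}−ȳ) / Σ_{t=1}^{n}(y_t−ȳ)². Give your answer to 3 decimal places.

Mean ȳ = (65 + 58 + 54 + 59 + 56 + 49 + 72)/7 = 59.0000
Deviations from mean: 6.0000, -1.0000, -5.0000, 0.0000, -3.0000, -10.0000, 13.0000
Numerator Σ_{t=1}^{6}(y_t−ȳ)(y_{t+1}−ȳ) = -101.0000
Denominator Σ(y_t−ȳ)² = 340.0000
r_1 = -101.0000 / 340.0000 = -0.297

-0.297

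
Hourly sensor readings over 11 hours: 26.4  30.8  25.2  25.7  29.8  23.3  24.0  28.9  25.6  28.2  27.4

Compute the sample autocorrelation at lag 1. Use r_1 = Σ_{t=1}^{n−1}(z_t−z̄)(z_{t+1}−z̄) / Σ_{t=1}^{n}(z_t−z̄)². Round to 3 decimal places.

-0.341

Mean z̄ = (26.4 + 30.8 + 25.2 + 25.7 + 29.8 + 23.3 + 24.0 + 28.9 + 25.6 + 28.2 + 27.4)/11 = 26.8455
Numerator Σ_{t=1}^{10}(z_t−z̄)(z_{t+1}−z̄) = -19.4957
Denominator Σ(z_t−z̄)² = 57.1673
r_1 = -19.4957 / 57.1673 = -0.341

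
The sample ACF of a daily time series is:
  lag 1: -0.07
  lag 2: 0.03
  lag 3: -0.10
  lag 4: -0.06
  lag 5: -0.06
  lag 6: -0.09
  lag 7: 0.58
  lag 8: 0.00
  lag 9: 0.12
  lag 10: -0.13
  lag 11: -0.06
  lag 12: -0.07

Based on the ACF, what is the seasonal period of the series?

7

The largest autocorrelation is r_7 = 0.58; the remaining lags stay at or below 0.12.
The dominant spike at lag 7 indicates a seasonal period of 7.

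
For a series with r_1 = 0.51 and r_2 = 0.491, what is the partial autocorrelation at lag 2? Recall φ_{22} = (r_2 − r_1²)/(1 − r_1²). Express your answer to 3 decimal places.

0.312

φ_{22} = (r_2 − r_1²) / (1 − r_1²)
r_1² = (0.51)² = 0.2601
Numerator = 0.491 − 0.2601 = 0.2309; denominator = 1 − 0.2601 = 0.7399
φ_{22} = 0.2309 / 0.7399 = 0.312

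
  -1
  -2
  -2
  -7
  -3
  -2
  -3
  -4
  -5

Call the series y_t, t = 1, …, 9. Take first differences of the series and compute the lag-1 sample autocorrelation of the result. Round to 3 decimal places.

First differences Δy: -1, 0, -5, 4, 1, -1, -1, -1
Mean of differences = -0.5000
Numerator Σ(Δy_t−Δȳ)(Δy_{t+1}−Δȳ) = -16.2500
Denominator Σ(Δy_t−Δȳ)² = 44.0000
r_1(Δy) = -16.2500 / 44.0000 = -0.369

-0.369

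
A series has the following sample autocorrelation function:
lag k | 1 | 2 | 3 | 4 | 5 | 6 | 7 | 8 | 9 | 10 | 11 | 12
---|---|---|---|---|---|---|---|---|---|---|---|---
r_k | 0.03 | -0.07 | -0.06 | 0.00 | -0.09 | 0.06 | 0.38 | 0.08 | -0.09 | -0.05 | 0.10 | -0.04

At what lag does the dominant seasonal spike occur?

7

The largest autocorrelation is r_7 = 0.38; the remaining lags stay at or below 0.10.
The dominant spike at lag 7 indicates a seasonal period of 7.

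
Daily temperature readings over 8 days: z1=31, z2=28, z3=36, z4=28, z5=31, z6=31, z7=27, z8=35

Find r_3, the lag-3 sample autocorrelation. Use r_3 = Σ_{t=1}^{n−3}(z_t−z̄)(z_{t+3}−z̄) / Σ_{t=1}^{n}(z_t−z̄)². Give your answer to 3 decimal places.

Mean z̄ = (31 + 28 + 36 + 28 + 31 + 31 + 27 + 35)/8 = 30.8750
Deviations from mean: 0.1250, -2.8750, 5.1250, -2.8750, 0.1250, 0.1250, -3.8750, 4.1250
Σ(z_t−z̄)(z_{t+3}−z̄) = (-0.3594) + (-0.3594) + (0.6406) + (11.1406) + (0.5156) = 11.5781
Denominator Σ(z_t−z̄)² = 74.8750
r_3 = 11.5781 / 74.8750 = 0.155

0.155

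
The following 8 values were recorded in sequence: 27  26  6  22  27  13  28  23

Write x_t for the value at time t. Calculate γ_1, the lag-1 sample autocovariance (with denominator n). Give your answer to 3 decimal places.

-17.781

Mean x̄ = (27 + 26 + 6 + 22 + 27 + 13 + 28 + 23)/8 = 21.5000
Deviations: 5.5000, 4.5000, -15.5000, 0.5000, 5.5000, -8.5000, 6.5000, 1.5000
Σ_{t=1}^{7}(x_t−x̄)(x_{t+1}−x̄) = -142.2500
γ_1 = -142.2500 / 8 = -17.781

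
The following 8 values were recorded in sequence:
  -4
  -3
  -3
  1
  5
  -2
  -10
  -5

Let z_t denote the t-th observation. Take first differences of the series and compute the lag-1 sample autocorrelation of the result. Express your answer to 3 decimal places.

0.017

First differences Δz: 1, 0, 4, 4, -7, -8, 5
Mean of differences = -0.1429
Numerator Σ(Δz_t−Δz̄)(Δz_{t+1}−Δz̄) = 2.9796
Denominator Σ(Δz_t−Δz̄)² = 170.8571
r_1(Δz) = 2.9796 / 170.8571 = 0.017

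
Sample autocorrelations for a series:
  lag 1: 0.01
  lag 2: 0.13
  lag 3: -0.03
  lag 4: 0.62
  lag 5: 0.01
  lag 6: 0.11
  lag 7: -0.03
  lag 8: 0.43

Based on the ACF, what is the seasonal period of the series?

The largest autocorrelation is r_4 = 0.62, with a weaker echo at lag 8 (0.43); the remaining lags stay at or below 0.13.
The dominant spike at lag 4 indicates a seasonal period of 4.

4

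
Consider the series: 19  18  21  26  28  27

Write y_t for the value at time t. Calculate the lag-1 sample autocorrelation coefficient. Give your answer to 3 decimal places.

Mean ȳ = (19 + 18 + 21 + 26 + 28 + 27)/6 = 23.1667
Deviations from mean: -4.1667, -5.1667, -2.1667, 2.8333, 4.8333, 3.8333
Σ(y_t−ȳ)(y_{t+1}−ȳ) = (21.5278) + (11.1944) + (-6.1389) + (13.6944) + (18.5278) = 58.8056
Denominator Σ(y_t−ȳ)² = 94.8333
r_1 = 58.8056 / 94.8333 = 0.620

0.620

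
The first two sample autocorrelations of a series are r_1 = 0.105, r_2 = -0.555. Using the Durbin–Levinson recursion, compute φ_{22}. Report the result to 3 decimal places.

-0.572

φ_{22} = (r_2 − r_1²) / (1 − r_1²)
r_1² = (0.105)² = 0.011025
Numerator = -0.555 − 0.0110 = -0.5660; denominator = 1 − 0.0110 = 0.9890
φ_{22} = -0.5660 / 0.9890 = -0.572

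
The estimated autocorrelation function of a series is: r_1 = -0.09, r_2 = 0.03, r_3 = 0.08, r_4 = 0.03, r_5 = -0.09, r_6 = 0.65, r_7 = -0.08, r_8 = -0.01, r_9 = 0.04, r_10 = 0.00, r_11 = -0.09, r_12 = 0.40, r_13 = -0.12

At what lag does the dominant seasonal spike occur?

6

The largest autocorrelation is r_6 = 0.65, with a weaker echo at lag 12 (0.40); the remaining lags stay at or below 0.08.
The dominant spike at lag 6 indicates a seasonal period of 6.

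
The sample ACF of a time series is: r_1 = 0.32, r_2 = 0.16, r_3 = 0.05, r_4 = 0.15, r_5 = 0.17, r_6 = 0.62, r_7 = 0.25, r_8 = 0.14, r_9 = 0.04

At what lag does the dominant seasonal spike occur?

6

The largest autocorrelation is r_6 = 0.62; the remaining lags stay at or below 0.32. The elevated value at lag 1 (0.32), dropping to 0.16 at lag 2, reflects decaying short-term dependence rather than seasonality.
The dominant spike at lag 6 indicates a seasonal period of 6.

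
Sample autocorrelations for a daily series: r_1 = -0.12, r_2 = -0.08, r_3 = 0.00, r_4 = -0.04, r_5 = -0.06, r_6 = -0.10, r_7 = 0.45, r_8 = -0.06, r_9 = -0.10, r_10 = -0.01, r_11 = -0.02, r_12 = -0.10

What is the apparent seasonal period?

7

The largest autocorrelation is r_7 = 0.45; the remaining lags stay at or below 0.00.
The dominant spike at lag 7 indicates a seasonal period of 7.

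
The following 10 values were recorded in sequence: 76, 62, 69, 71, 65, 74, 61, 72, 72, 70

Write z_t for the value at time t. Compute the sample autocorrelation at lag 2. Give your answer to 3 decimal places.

0.099

Mean z̄ = (76 + 62 + 69 + 71 + 65 + 74 + 61 + 72 + 72 + 70)/10 = 69.2000
Numerator Σ_{t=1}^{8}(z_t−z̄)(z_{t+2}−z̄) = 22.3200
Denominator Σ(z_t−z̄)² = 225.6000
r_2 = 22.3200 / 225.6000 = 0.099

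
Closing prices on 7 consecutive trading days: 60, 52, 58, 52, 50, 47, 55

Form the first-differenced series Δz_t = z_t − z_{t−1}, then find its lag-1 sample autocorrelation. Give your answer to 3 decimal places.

-0.454

First differences Δz: -8, 6, -6, -2, -3, 8
Mean of differences = -0.8333
Numerator Σ(Δz_t−Δz̄)(Δz_{t+1}−Δz̄) = -94.8611
Denominator Σ(Δz_t−Δz̄)² = 208.8333
r_1(Δz) = -94.8611 / 208.8333 = -0.454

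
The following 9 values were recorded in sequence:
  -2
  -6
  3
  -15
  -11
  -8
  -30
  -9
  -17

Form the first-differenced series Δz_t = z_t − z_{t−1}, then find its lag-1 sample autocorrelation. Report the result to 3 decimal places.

-0.685

First differences Δz: -4, 9, -18, 4, 3, -22, 21, -8
Mean of differences = -1.8750
Numerator Σ(Δz_t−Δz̄)(Δz_{t+1}−Δz̄) = -963.1406
Denominator Σ(Δz_t−Δz̄)² = 1406.8750
r_1(Δz) = -963.1406 / 1406.8750 = -0.685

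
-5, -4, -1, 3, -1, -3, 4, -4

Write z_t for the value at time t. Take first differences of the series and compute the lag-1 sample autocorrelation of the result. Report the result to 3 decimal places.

First differences Δz: 1, 3, 4, -4, -2, 7, -8
Mean of differences = 0.1429
Numerator Σ(Δz_t−Δz̄)(Δz_{t+1}−Δz̄) = -64.1633
Denominator Σ(Δz_t−Δz̄)² = 158.8571
r_1(Δz) = -64.1633 / 158.8571 = -0.404

-0.404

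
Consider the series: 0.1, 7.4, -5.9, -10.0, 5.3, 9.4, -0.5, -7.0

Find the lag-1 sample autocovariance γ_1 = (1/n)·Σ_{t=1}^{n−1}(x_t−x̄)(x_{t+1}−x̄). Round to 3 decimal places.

Mean x̄ = (0.1 + 7.4 − 5.9 − 10.0 + 5.3 + 9.4 − 0.5 − 7.0)/8 = -0.1500
Σ_{t=1}^{7}(x_t−x̄)(x_{t+1}−x̄) = 12.5325
γ_1 = 12.5325 / 8 = 1.567

1.567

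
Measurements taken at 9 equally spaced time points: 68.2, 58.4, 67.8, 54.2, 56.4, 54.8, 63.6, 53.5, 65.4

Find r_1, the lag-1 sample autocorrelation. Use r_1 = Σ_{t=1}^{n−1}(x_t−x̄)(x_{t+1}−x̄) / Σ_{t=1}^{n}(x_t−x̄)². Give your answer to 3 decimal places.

-0.367

Mean x̄ = (68.2 + 58.4 + 67.8 + 54.2 + 56.4 + 54.8 + 63.6 + 53.5 + 65.4)/9 = 60.2556
Numerator Σ_{t=1}^{8}(x_t−x̄)(x_{t+1}−x̄) = -105.6375
Denominator Σ(x_t−x̄)² = 288.0622
r_1 = -105.6375 / 288.0622 = -0.367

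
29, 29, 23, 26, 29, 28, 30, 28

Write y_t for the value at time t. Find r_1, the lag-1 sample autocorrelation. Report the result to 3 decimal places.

0.090

Mean ȳ = (29 + 29 + 23 + 26 + 29 + 28 + 30 + 28)/8 = 27.7500
Deviations from mean: 1.2500, 1.2500, -4.7500, -1.7500, 1.2500, 0.2500, 2.2500, 0.2500
Σ(y_t−ȳ)(y_{t+1}−ȳ) = (1.5625) + (-5.9375) + (8.3125) + (-2.1875) + (0.3125) + (0.5625) + (0.5625) = 3.1875
Denominator Σ(y_t−ȳ)² = 35.5000
r_1 = 3.1875 / 35.5000 = 0.090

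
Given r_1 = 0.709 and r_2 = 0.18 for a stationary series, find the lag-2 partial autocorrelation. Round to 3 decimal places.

-0.649

φ_{22} = (r_2 − r_1²) / (1 − r_1²)
r_1² = (0.709)² = 0.502681
Numerator = 0.18 − 0.5027 = -0.3227; denominator = 1 − 0.5027 = 0.4973
φ_{22} = -0.3227 / 0.4973 = -0.649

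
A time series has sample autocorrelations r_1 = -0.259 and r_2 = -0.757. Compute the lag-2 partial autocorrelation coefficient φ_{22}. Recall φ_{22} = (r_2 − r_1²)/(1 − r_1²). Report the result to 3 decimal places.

-0.883

φ_{22} = (r_2 − r_1²) / (1 − r_1²)
r_1² = (-0.259)² = 0.067081
Numerator = -0.757 − 0.0671 = -0.8241; denominator = 1 − 0.0671 = 0.9329
φ_{22} = -0.8241 / 0.9329 = -0.883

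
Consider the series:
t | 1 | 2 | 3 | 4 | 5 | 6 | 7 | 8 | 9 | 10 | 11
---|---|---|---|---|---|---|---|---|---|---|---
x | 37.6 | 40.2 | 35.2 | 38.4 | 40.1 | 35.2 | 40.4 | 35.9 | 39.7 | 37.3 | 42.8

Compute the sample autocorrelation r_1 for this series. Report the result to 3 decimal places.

-0.560

Mean x̄ = (37.6 + 40.2 + 35.2 + 38.4 + 40.1 + 35.2 + 40.4 + 35.9 + 39.7 + 37.3 + 42.8)/11 = 38.4364
Numerator Σ_{t=1}^{10}(x_t−x̄)(x_{t+1}−x̄) = -33.4450
Denominator Σ(x_t−x̄)² = 59.7455
r_1 = -33.4450 / 59.7455 = -0.560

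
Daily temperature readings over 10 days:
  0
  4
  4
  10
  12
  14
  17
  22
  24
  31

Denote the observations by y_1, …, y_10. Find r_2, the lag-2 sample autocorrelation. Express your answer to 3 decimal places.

0.409

Mean ȳ = (0 + 4 + 4 + 10 + 12 + 14 + 17 + 22 + 24 + 31)/10 = 13.8000
Numerator Σ_{t=1}^{8}(y_t−ȳ)(y_{t+2}−ȳ) = 358.9200
Denominator Σ(y_t−ȳ)² = 877.6000
r_2 = 358.9200 / 877.6000 = 0.409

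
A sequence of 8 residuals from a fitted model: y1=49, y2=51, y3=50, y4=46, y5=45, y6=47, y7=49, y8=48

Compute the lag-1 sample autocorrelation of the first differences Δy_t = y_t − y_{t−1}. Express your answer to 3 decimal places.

First differences Δy: 2, -1, -4, -1, 2, 2, -1
Mean of differences = -0.1429
Numerator Σ(Δy_t−Δȳ)(Δy_{t+1}−Δȳ) = 5.6939
Denominator Σ(Δy_t−Δȳ)² = 30.8571
r_1(Δy) = 5.6939 / 30.8571 = 0.185

0.185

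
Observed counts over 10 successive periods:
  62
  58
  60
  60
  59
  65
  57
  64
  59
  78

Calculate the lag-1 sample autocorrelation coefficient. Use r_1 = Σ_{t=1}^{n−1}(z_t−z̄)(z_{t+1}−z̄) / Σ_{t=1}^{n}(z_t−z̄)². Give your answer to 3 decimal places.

-0.200

Mean z̄ = (62 + 58 + 60 + 60 + 59 + 65 + 57 + 64 + 59 + 78)/10 = 62.2000
Numerator Σ_{t=1}^{9}(z_t−z̄)(z_{t+1}−z̄) = -67.2400
Denominator Σ(z_t−z̄)² = 335.6000
r_1 = -67.2400 / 335.6000 = -0.200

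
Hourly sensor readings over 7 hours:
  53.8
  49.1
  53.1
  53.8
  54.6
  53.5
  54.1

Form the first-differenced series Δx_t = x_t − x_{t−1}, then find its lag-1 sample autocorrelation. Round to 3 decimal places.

-0.422

First differences Δx: -4.7, 4.0, 0.7, 0.8, -1.1, 0.6
Mean of differences = 0.0500
Numerator Σ(Δx_t−Δx̄)(Δx_{t+1}−Δx̄) = -17.2025
Denominator Σ(Δx_t−Δx̄)² = 40.7750
r_1(Δx) = -17.2025 / 40.7750 = -0.422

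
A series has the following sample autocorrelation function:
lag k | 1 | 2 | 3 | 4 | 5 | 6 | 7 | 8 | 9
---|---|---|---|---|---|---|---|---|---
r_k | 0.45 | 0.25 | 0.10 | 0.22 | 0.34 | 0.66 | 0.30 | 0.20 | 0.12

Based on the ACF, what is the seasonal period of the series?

The largest autocorrelation is r_6 = 0.66; the remaining lags stay at or below 0.45. The elevated value at lag 1 (0.45), dropping to 0.25 at lag 2, reflects decaying short-term dependence rather than seasonality.
The dominant spike at lag 6 indicates a seasonal period of 6.

6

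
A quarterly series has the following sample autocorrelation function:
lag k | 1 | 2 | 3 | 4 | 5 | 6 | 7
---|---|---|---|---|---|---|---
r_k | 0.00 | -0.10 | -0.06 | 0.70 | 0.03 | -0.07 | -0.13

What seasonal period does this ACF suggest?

4

The largest autocorrelation is r_4 = 0.70; the remaining lags stay at or below 0.03.
The dominant spike at lag 4 indicates a seasonal period of 4.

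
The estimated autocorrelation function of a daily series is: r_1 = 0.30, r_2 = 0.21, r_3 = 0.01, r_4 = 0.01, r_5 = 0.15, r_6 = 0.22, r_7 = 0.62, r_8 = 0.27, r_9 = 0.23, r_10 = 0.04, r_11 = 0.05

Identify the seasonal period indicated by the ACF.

7

The largest autocorrelation is r_7 = 0.62; the remaining lags stay at or below 0.30. The elevated value at lag 1 (0.30), dropping to 0.21 at lag 2, reflects decaying short-term dependence rather than seasonality.
The dominant spike at lag 7 indicates a seasonal period of 7.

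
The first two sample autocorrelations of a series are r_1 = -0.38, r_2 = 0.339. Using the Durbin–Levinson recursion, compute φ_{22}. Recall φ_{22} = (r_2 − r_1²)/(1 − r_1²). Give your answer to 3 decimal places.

0.227

φ_{22} = (r_2 − r_1²) / (1 − r_1²)
r_1² = (-0.38)² = 0.1444
Numerator = 0.339 − 0.1444 = 0.1946; denominator = 1 − 0.1444 = 0.8556
φ_{22} = 0.1946 / 0.8556 = 0.227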